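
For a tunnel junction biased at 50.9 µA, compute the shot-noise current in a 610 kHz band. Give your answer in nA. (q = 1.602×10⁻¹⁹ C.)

I_n = √(2qI·B)
2qI·B = 2 × 1.602×10⁻¹⁹ × 5.09×10⁻⁵ × 6.10×10⁵ = 9.95×10⁻¹⁸ A²
I_n = √(9.95×10⁻¹⁸) = 3.15×10⁻⁹ A = 3.15 nA

3.15 nA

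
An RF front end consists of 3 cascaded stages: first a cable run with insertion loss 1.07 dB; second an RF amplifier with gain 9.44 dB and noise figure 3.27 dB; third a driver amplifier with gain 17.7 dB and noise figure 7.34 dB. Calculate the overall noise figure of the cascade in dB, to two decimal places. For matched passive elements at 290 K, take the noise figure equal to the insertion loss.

5.26 dB

Convert to linear (a loss of L dB is a gain of −L dB): F_i = 10^(NF_i/10), G_i = 10^(G_i,dB/10)
  Stage 1: F_1 = 10^(1.07/10) = 1.279, G_1 = 10^(−1.07/10) = 0.7816
  Stage 2: F_2 = 10^(3.27/10) = 2.123, G_2 = 10^(9.44/10) = 8.790
  Stage 3: F_3 = 10^(7.34/10) = 5.420, G_3 = 10^(17.7/10) = 58.88
Friis cascade:
  F = 1.279 + (2.123 − 1)/0.7816 + (5.420 − 1)/6.871 = 3.360
NF = 10 log₁₀(3.360) = 5.26 dB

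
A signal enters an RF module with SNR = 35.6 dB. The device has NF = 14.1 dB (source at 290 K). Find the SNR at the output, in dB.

21.5 dB

By definition F = SNR_in/SNR_out, so in dB: SNR_out = SNR_in − NF
SNR_out = 35.6 − 14.1 = 21.5 dB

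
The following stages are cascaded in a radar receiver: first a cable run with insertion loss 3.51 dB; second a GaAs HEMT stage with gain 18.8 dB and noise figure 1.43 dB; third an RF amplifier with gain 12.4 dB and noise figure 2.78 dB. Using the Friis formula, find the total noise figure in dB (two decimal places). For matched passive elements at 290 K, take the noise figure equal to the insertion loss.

Convert to linear (a loss of L dB is a gain of −L dB): F_i = 10^(NF_i/10), G_i = 10^(G_i,dB/10)
  Stage 1: F_1 = 10^(3.51/10) = 2.244, G_1 = 10^(−3.51/10) = 0.4457
  Stage 2: F_2 = 10^(1.43/10) = 1.390, G_2 = 10^(18.8/10) = 75.86
  Stage 3: F_3 = 10^(2.78/10) = 1.897, G_3 = 10^(12.4/10) = 17.38
Friis cascade:
  F = 2.244 + (1.390 − 1)/0.4457 + (1.897 − 1)/33.81 = 3.145
NF = 10 log₁₀(3.145) = 4.98 dB

4.98 dB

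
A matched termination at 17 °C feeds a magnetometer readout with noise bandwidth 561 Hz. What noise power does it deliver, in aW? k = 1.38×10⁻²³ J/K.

T = 17 °C + 273.15 = 290.15 K
P_n = kTB = 1.38×10⁻²³ × 290.15 × 5.61×10² = 2.25×10⁻¹⁸ W = 2.25 aW

2.25 aW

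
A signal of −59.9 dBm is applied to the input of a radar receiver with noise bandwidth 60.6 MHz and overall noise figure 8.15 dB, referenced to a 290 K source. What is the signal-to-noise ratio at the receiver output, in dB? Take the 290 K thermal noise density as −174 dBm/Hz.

28.1 dB

Noise floor: N = −174 + 10 log₁₀(B) + NF
10 log₁₀(6.06×10⁷) = 77.82 dB
N = −174 + 77.82 + 8.15 = −88.03 dBm
SNR = P_sig − N = −59.9 − (−88.03) = 28.13 dB → 28.1 dB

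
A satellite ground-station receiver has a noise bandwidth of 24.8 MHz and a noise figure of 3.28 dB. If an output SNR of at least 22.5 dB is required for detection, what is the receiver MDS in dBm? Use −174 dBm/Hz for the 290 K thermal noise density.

Sensitivity = −174 + 10 log₁₀(B) + NF + SNR_min
= −174 + 73.94 + 3.28 + 22.5
= −74.28 dBm → −74.3 dBm

−74.3 dBm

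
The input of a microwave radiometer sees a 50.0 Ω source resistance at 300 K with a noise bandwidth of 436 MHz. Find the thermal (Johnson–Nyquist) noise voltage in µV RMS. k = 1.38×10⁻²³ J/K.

V_n = √(4kTRB)
4kTRB = 4 × 1.38×10⁻²³ × 300 × 5.00×10¹ × 4.36×10⁸ = 3.61×10⁻¹⁰ V²
V_n = √(3.61×10⁻¹⁰) = 1.90×10⁻⁵ V = 19.0 µV

19.0 µV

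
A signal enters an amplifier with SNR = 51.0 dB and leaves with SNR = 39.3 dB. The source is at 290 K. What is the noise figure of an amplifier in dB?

11.7 dB

NF (dB) = SNR_in(dB) − SNR_out(dB) when the source is at T₀
NF = 51.0 − 39.3 = 11.7 dB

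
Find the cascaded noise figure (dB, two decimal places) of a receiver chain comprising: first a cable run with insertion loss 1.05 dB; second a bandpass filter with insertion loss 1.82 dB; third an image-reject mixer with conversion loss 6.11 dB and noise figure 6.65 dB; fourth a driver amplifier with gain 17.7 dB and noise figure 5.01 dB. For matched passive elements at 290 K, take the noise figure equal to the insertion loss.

Convert to linear (a loss of L dB is a gain of −L dB): F_i = 10^(NF_i/10), G_i = 10^(G_i,dB/10)
  Stage 1: F_1 = 10^(1.05/10) = 1.274, G_1 = 10^(−1.05/10) = 0.7852
  Stage 2: F_2 = 10^(1.82/10) = 1.521, G_2 = 10^(−1.82/10) = 0.6577
  Stage 3: F_3 = 10^(6.65/10) = 4.624, G_3 = 10^(−6.11/10) = 0.2449
  Stage 4: F_4 = 10^(5.01/10) = 3.170, G_4 = 10^(17.7/10) = 58.88
Friis cascade:
  F = 1.274 + (1.521 − 1)/0.7852 + (4.624 − 1)/0.5164 + (3.170 − 1)/0.1265 = 26.11
NF = 10 log₁₀(26.11) = 14.17 dB

14.17 dB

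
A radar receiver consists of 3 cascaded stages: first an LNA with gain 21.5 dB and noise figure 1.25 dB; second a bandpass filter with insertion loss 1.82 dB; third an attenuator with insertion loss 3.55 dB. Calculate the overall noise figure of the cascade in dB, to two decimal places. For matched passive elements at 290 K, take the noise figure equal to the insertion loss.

1.31 dB

Convert to linear (a loss of L dB is a gain of −L dB): F_i = 10^(NF_i/10), G_i = 10^(G_i,dB/10)
  Stage 1: F_1 = 10^(1.25/10) = 1.334, G_1 = 10^(21.5/10) = 141.3
  Stage 2: F_2 = 10^(1.82/10) = 1.521, G_2 = 10^(−1.82/10) = 0.6577
  Stage 3: F_3 = 10^(3.55/10) = 2.265, G_3 = 10^(−3.55/10) = 0.4416
Friis cascade:
  F = 1.334 + (1.521 − 1)/141.3 + (2.265 − 1)/92.90 = 1.351
NF = 10 log₁₀(1.351) = 1.31 dB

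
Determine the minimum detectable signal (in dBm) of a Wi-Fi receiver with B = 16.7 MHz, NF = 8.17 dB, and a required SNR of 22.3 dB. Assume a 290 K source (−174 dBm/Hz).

−71.3 dBm

Sensitivity = −174 + 10 log₁₀(B) + NF + SNR_min
= −174 + 72.23 + 8.17 + 22.3
= −71.30 dBm → −71.3 dBm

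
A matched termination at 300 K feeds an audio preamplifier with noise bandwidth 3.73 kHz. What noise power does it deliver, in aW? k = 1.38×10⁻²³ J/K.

P_n = kTB = 1.38×10⁻²³ × 300 × 3.73×10³ = 1.54×10⁻¹⁷ W = 15.4 aW

15.4 aW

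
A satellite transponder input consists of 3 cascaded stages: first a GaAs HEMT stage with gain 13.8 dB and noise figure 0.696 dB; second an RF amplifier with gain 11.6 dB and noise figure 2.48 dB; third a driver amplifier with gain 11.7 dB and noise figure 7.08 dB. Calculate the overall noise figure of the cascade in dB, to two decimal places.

0.86 dB

Convert to linear (a loss of L dB is a gain of −L dB): F_i = 10^(NF_i/10), G_i = 10^(G_i,dB/10)
  Stage 1: F_1 = 10^(0.696/10) = 1.174, G_1 = 10^(13.8/10) = 23.99
  Stage 2: F_2 = 10^(2.48/10) = 1.770, G_2 = 10^(11.6/10) = 14.45
  Stage 3: F_3 = 10^(7.08/10) = 5.105, G_3 = 10^(11.7/10) = 14.79
Friis cascade:
  F = 1.174 + (1.770 − 1)/23.99 + (5.105 − 1)/346.7 = 1.218
NF = 10 log₁₀(1.218) = 0.86 dB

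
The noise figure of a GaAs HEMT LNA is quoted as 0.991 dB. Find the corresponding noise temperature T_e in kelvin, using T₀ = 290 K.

F = 10^(0.991/10) = 1.25632
T_e = (F − 1)·T₀ = (1.25632 − 1) × 290 = 74.3 K

74.3 K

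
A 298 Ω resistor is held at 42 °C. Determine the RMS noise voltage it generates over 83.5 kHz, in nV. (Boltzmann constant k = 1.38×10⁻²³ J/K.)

658 nV

T = 42 °C + 273.15 = 315.15 K
V_n = √(4kTRB)
4kTRB = 4 × 1.38×10⁻²³ × 315.15 × 2.98×10² × 8.35×10⁴ = 4.33×10⁻¹³ V²
V_n = √(4.33×10⁻¹³) = 6.58×10⁻⁷ V = 658 nV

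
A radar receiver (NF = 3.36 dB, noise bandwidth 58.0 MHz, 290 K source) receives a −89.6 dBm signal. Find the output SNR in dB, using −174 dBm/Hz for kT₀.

3.4 dB

Noise floor: N = −174 + 10 log₁₀(B) + NF
10 log₁₀(5.80×10⁷) = 77.63 dB
N = −174 + 77.63 + 3.36 = −93.01 dBm
SNR = P_sig − N = −89.6 − (−93.01) = 3.41 dB → 3.4 dB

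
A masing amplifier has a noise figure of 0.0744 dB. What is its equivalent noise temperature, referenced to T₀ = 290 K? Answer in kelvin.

F = 10^(0.0744/10) = 1.01728
T_e = (F − 1)·T₀ = (1.01728 − 1) × 290 = 5.01 K

5.01 K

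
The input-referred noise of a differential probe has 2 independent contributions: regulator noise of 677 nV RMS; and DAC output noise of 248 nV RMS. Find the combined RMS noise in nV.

721 nV

Uncorrelated sources add in power (mean-square): V_tot = √(ΣV_i²)
V_tot = √[(6.77×10⁻⁷)² + (2.48×10⁻⁷)²] = 7.21×10⁻⁷ V = 721 nV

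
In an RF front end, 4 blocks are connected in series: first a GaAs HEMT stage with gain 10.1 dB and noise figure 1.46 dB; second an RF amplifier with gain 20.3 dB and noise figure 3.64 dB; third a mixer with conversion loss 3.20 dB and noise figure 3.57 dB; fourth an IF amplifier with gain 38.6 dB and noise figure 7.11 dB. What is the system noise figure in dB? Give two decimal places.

Convert to linear (a loss of L dB is a gain of −L dB): F_i = 10^(NF_i/10), G_i = 10^(G_i,dB/10)
  Stage 1: F_1 = 10^(1.46/10) = 1.400, G_1 = 10^(10.1/10) = 10.23
  Stage 2: F_2 = 10^(3.64/10) = 2.312, G_2 = 10^(20.3/10) = 107.2
  Stage 3: F_3 = 10^(3.57/10) = 2.275, G_3 = 10^(−3.20/10) = 0.4786
  Stage 4: F_4 = 10^(7.11/10) = 5.140, G_4 = 10^(38.6/10) = 7244
Friis cascade:
  F = 1.400 + (2.312 − 1)/10.23 + (2.275 − 1)/1096 + (5.140 − 1)/524.8 = 1.537
NF = 10 log₁₀(1.537) = 1.87 dB

1.87 dB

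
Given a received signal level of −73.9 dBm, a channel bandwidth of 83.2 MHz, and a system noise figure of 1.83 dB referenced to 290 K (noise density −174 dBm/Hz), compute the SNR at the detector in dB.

19.1 dB

Noise floor: N = −174 + 10 log₁₀(B) + NF
10 log₁₀(8.32×10⁷) = 79.2 dB
N = −174 + 79.2 + 1.83 = −92.97 dBm
SNR = P_sig − N = −73.9 − (−92.97) = 19.07 dB → 19.1 dB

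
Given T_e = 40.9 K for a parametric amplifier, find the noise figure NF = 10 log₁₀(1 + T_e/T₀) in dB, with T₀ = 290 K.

0.573 dB

F = 1 + T_e/T₀ = 1 + 40.9/290 = 1.14103
NF = 10 log₁₀(1.14103) = 0.573 dB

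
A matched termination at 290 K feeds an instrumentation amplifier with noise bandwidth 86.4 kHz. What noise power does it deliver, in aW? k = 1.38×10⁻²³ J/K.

346 aW

P_n = kTB = 1.38×10⁻²³ × 290 × 8.64×10⁴ = 3.46×10⁻¹⁶ W = 346 aW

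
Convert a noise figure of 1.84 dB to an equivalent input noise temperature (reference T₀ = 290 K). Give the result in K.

153 K

F = 10^(1.84/10) = 1.52757
T_e = (F − 1)·T₀ = (1.52757 − 1) × 290 = 153 K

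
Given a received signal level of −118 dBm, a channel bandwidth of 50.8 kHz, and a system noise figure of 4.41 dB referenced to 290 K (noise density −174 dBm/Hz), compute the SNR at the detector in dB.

4.5 dB

Noise floor: N = −174 + 10 log₁₀(B) + NF
10 log₁₀(5.08×10⁴) = 47.06 dB
N = −174 + 47.06 + 4.41 = −122.53 dBm
SNR = P_sig − N = −118 − (−122.53) = 4.53 dB → 4.5 dB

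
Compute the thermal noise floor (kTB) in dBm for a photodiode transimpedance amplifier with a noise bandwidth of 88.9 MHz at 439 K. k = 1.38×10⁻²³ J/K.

P_n = kTB = 1.38×10⁻²³ × 439 × 8.89×10⁷ = 5.39×10⁻¹³ W
In dBm: 10 log₁₀(5.39×10⁻¹³ / 10⁻³) = −92.7 dBm

−92.7 dBm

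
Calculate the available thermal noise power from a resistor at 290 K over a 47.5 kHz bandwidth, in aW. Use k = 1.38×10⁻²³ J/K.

190 aW

P_n = kTB = 1.38×10⁻²³ × 290 × 4.75×10⁴ = 1.90×10⁻¹⁶ W = 190 aW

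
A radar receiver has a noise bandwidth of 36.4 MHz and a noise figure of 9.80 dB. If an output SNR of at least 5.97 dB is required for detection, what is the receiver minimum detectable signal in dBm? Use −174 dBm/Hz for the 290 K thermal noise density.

−82.6 dBm

Sensitivity = −174 + 10 log₁₀(B) + NF + SNR_min
= −174 + 75.61 + 9.80 + 5.97
= −82.62 dBm → −82.6 dBm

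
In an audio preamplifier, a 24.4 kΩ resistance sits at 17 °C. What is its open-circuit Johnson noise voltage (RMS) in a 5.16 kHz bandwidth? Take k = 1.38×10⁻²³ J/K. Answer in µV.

T = 17 °C + 273.15 = 290.15 K
V_n = √(4kTRB)
4kTRB = 4 × 1.38×10⁻²³ × 290.15 × 2.44×10⁴ × 5.16×10³ = 2.02×10⁻¹² V²
V_n = √(2.02×10⁻¹²) = 1.42×10⁻⁶ V = 1.42 µV

1.42 µV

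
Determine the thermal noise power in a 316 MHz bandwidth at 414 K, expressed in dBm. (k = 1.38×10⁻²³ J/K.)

−87.4 dBm

P_n = kTB = 1.38×10⁻²³ × 414 × 3.16×10⁸ = 1.81×10⁻¹² W
In dBm: 10 log₁₀(1.81×10⁻¹² / 10⁻³) = −87.4 dBm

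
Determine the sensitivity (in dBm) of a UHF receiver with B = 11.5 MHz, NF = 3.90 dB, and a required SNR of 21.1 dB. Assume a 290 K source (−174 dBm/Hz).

−78.4 dBm

Sensitivity = −174 + 10 log₁₀(B) + NF + SNR_min
= −174 + 70.61 + 3.90 + 21.1
= −78.39 dBm → −78.4 dBm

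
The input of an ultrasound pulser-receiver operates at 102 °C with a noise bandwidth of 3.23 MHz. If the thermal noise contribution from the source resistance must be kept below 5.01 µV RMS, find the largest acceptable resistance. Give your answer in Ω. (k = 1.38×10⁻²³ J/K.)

T = 102 °C + 273.15 = 375.15 K
Johnson–Nyquist: V_n = √(4kTRB) ⇒ R = V_n² / (4kTB)
4kTB = 4 × 1.38×10⁻²³ × 375.15 × 3.23×10⁶ = 6.69×10⁻¹⁴
R = (5.01×10⁻⁶)² / 6.69×10⁻¹⁴ = 3.75×10² Ω = 375 Ω

375 Ω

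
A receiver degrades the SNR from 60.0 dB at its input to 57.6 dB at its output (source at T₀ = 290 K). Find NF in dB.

2.4 dB

NF (dB) = SNR_in(dB) − SNR_out(dB) when the source is at T₀
NF = 60.0 − 57.6 = 2.4 dB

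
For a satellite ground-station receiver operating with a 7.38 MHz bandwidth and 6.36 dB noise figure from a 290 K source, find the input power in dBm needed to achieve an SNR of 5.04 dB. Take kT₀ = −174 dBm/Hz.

−93.9 dBm

Sensitivity = −174 + 10 log₁₀(B) + NF + SNR_min
= −174 + 68.68 + 6.36 + 5.04
= −93.92 dBm → −93.9 dBm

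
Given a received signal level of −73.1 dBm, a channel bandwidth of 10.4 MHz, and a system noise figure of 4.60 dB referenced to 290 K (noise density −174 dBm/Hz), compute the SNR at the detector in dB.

Noise floor: N = −174 + 10 log₁₀(B) + NF
10 log₁₀(1.04×10⁷) = 70.17 dB
N = −174 + 70.17 + 4.60 = −99.23 dBm
SNR = P_sig − N = −73.1 − (−99.23) = 26.13 dB → 26.1 dB

26.1 dB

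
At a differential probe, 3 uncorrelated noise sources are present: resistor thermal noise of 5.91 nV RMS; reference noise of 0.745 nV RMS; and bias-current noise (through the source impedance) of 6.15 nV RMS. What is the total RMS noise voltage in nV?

8.56 nV

Uncorrelated sources add in power (mean-square): V_tot = √(ΣV_i²)
V_tot = √[(5.91×10⁻⁹)² + (7.45×10⁻¹⁰)² + (6.15×10⁻⁹)²] = 8.56×10⁻⁹ V = 8.56 nV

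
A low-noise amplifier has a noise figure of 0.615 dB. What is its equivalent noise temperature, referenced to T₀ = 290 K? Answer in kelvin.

44.1 K

F = 10^(0.615/10) = 1.15213
T_e = (F − 1)·T₀ = (1.15213 − 1) × 290 = 44.1 K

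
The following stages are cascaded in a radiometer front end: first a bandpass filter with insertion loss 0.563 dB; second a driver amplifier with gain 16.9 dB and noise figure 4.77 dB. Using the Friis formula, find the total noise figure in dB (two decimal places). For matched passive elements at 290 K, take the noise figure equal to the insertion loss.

5.33 dB

Convert to linear (a loss of L dB is a gain of −L dB): F_i = 10^(NF_i/10), G_i = 10^(G_i,dB/10)
  Stage 1: F_1 = 10^(0.563/10) = 1.138, G_1 = 10^(−0.563/10) = 0.8784
  Stage 2: F_2 = 10^(4.77/10) = 2.999, G_2 = 10^(16.9/10) = 48.98
Friis cascade:
  F = 1.138 + (2.999 − 1)/0.8784 = 3.414
NF = 10 log₁₀(3.414) = 5.33 dB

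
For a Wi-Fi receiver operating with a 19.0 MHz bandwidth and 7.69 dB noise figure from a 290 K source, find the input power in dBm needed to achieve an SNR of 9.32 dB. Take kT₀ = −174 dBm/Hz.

−84.2 dBm

Sensitivity = −174 + 10 log₁₀(B) + NF + SNR_min
= −174 + 72.79 + 7.69 + 9.32
= −84.20 dBm → −84.2 dBm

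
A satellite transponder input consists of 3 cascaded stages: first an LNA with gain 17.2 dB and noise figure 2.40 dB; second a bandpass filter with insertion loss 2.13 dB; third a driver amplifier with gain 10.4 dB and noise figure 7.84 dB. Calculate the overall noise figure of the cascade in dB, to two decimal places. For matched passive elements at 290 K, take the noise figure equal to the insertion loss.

Convert to linear (a loss of L dB is a gain of −L dB): F_i = 10^(NF_i/10), G_i = 10^(G_i,dB/10)
  Stage 1: F_1 = 10^(2.40/10) = 1.738, G_1 = 10^(17.2/10) = 52.48
  Stage 2: F_2 = 10^(2.13/10) = 1.633, G_2 = 10^(−2.13/10) = 0.6124
  Stage 3: F_3 = 10^(7.84/10) = 6.081, G_3 = 10^(10.4/10) = 10.96
Friis cascade:
  F = 1.738 + (1.633 − 1)/52.48 + (6.081 − 1)/32.14 = 1.908
NF = 10 log₁₀(1.908) = 2.81 dB

2.81 dB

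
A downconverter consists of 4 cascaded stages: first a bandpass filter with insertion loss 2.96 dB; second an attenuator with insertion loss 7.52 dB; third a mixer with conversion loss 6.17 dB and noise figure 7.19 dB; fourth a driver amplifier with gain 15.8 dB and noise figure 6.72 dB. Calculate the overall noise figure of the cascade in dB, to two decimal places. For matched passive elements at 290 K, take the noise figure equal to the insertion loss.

23.61 dB

Convert to linear (a loss of L dB is a gain of −L dB): F_i = 10^(NF_i/10), G_i = 10^(G_i,dB/10)
  Stage 1: F_1 = 10^(2.96/10) = 1.977, G_1 = 10^(−2.96/10) = 0.5058
  Stage 2: F_2 = 10^(7.52/10) = 5.649, G_2 = 10^(−7.52/10) = 0.1770
  Stage 3: F_3 = 10^(7.19/10) = 5.236, G_3 = 10^(−6.17/10) = 0.2415
  Stage 4: F_4 = 10^(6.72/10) = 4.699, G_4 = 10^(15.8/10) = 38.02
Friis cascade:
  F = 1.977 + (5.649 − 1)/0.5058 + (5.236 − 1)/0.08954 + (4.699 − 1)/0.02163 = 229.5
NF = 10 log₁₀(229.5) = 23.61 dB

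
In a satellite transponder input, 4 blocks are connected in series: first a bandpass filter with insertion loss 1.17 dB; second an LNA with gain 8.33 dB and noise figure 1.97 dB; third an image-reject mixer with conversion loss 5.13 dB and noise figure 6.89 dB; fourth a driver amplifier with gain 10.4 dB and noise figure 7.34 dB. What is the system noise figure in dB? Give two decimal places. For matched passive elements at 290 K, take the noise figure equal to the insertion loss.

Convert to linear (a loss of L dB is a gain of −L dB): F_i = 10^(NF_i/10), G_i = 10^(G_i,dB/10)
  Stage 1: F_1 = 10^(1.17/10) = 1.309, G_1 = 10^(−1.17/10) = 0.7638
  Stage 2: F_2 = 10^(1.97/10) = 1.574, G_2 = 10^(8.33/10) = 6.808
  Stage 3: F_3 = 10^(6.89/10) = 4.887, G_3 = 10^(−5.13/10) = 0.3069
  Stage 4: F_4 = 10^(7.34/10) = 5.420, G_4 = 10^(10.4/10) = 10.96
Friis cascade:
  F = 1.309 + (1.574 − 1)/0.7638 + (4.887 − 1)/5.200 + (5.420 − 1)/1.596 = 5.578
NF = 10 log₁₀(5.578) = 7.46 dB

7.46 dB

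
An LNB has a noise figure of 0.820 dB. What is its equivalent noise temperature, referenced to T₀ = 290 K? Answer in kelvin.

F = 10^(0.820/10) = 1.20781
T_e = (F − 1)·T₀ = (1.20781 − 1) × 290 = 60.3 K

60.3 K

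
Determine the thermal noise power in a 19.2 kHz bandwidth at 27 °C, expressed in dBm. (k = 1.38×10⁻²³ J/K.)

−131.0 dBm

T = 27 °C + 273.15 = 300.15 K
P_n = kTB = 1.38×10⁻²³ × 300.15 × 1.92×10⁴ = 7.95×10⁻¹⁷ W
In dBm: 10 log₁₀(7.95×10⁻¹⁷ / 10⁻³) = −131.0 dBm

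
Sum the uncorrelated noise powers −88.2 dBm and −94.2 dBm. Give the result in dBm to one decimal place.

Convert to linear, add, convert back:
P₁ = 1.51×10⁻¹² W, P₂ = 3.80×10⁻¹³ W
P_tot = 1.89×10⁻¹² W → 10 log₁₀(P_tot / 10⁻³) = −87.2 dBm

−87.2 dBm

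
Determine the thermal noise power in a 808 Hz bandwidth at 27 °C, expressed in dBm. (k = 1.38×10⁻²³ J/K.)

T = 27 °C + 273.15 = 300.15 K
P_n = kTB = 1.38×10⁻²³ × 300.15 × 8.08×10² = 3.35×10⁻¹⁸ W
In dBm: 10 log₁₀(3.35×10⁻¹⁸ / 10⁻³) = −144.8 dBm

−144.8 dBm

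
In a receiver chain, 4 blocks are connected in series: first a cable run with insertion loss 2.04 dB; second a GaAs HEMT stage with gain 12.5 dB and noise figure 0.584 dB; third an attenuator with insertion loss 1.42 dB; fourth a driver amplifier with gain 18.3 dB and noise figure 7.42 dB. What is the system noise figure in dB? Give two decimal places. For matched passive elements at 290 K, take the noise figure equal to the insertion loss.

3.85 dB

Convert to linear (a loss of L dB is a gain of −L dB): F_i = 10^(NF_i/10), G_i = 10^(G_i,dB/10)
  Stage 1: F_1 = 10^(2.04/10) = 1.600, G_1 = 10^(−2.04/10) = 0.6252
  Stage 2: F_2 = 10^(0.584/10) = 1.144, G_2 = 10^(12.5/10) = 17.78
  Stage 3: F_3 = 10^(1.42/10) = 1.387, G_3 = 10^(−1.42/10) = 0.7211
  Stage 4: F_4 = 10^(7.42/10) = 5.521, G_4 = 10^(18.3/10) = 67.61
Friis cascade:
  F = 1.600 + (1.144 − 1)/0.6252 + (1.387 − 1)/11.12 + (5.521 − 1)/8.017 = 2.428
NF = 10 log₁₀(2.428) = 3.85 dB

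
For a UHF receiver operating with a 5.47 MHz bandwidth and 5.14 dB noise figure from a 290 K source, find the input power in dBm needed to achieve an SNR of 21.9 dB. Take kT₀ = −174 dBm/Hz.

Sensitivity = −174 + 10 log₁₀(B) + NF + SNR_min
= −174 + 67.38 + 5.14 + 21.9
= −79.58 dBm → −79.6 dBm

−79.6 dBm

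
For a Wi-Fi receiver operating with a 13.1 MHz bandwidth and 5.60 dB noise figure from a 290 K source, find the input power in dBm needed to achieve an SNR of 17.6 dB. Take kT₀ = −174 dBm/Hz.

Sensitivity = −174 + 10 log₁₀(B) + NF + SNR_min
= −174 + 71.17 + 5.60 + 17.6
= −79.63 dBm → −79.6 dBm

−79.6 dBm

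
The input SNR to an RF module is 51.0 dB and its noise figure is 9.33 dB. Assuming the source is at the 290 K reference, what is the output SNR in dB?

By definition F = SNR_in/SNR_out, so in dB: SNR_out = SNR_in − NF
SNR_out = 51.0 − 9.33 = 41.67 dB

41.67 dB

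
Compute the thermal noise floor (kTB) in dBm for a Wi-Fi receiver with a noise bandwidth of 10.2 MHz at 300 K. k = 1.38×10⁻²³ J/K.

P_n = kTB = 1.38×10⁻²³ × 300 × 1.02×10⁷ = 4.22×10⁻¹⁴ W
In dBm: 10 log₁₀(4.22×10⁻¹⁴ / 10⁻³) = −103.7 dBm

−103.7 dBm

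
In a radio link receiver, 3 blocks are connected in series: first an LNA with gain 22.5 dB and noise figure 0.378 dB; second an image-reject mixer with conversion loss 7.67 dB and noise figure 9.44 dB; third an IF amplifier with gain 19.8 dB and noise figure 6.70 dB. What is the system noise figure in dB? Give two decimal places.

0.99 dB

Convert to linear (a loss of L dB is a gain of −L dB): F_i = 10^(NF_i/10), G_i = 10^(G_i,dB/10)
  Stage 1: F_1 = 10^(0.378/10) = 1.091, G_1 = 10^(22.5/10) = 177.8
  Stage 2: F_2 = 10^(9.44/10) = 8.790, G_2 = 10^(−7.67/10) = 0.1710
  Stage 3: F_3 = 10^(6.70/10) = 4.677, G_3 = 10^(19.8/10) = 95.50
Friis cascade:
  F = 1.091 + (8.790 − 1)/177.8 + (4.677 − 1)/30.41 = 1.256
NF = 10 log₁₀(1.256) = 0.99 dB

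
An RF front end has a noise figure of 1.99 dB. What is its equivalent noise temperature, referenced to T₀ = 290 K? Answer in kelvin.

169 K

F = 10^(1.99/10) = 1.58125
T_e = (F − 1)·T₀ = (1.58125 − 1) × 290 = 169 K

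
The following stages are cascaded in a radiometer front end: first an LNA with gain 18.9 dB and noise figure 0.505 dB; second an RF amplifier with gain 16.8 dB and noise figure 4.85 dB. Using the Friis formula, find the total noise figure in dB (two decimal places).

Convert to linear (a loss of L dB is a gain of −L dB): F_i = 10^(NF_i/10), G_i = 10^(G_i,dB/10)
  Stage 1: F_1 = 10^(0.505/10) = 1.123, G_1 = 10^(18.9/10) = 77.62
  Stage 2: F_2 = 10^(4.85/10) = 3.055, G_2 = 10^(16.8/10) = 47.86
Friis cascade:
  F = 1.123 + (3.055 − 1)/77.62 = 1.150
NF = 10 log₁₀(1.150) = 0.61 dB

0.61 dB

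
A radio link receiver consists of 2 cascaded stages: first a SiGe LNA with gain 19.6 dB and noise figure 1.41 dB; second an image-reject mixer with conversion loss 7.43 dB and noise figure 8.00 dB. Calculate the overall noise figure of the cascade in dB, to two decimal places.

Convert to linear (a loss of L dB is a gain of −L dB): F_i = 10^(NF_i/10), G_i = 10^(G_i,dB/10)
  Stage 1: F_1 = 10^(1.41/10) = 1.384, G_1 = 10^(19.6/10) = 91.20
  Stage 2: F_2 = 10^(8.00/10) = 6.310, G_2 = 10^(−7.43/10) = 0.1807
Friis cascade:
  F = 1.384 + (6.310 − 1)/91.20 = 1.442
NF = 10 log₁₀(1.442) = 1.59 dB

1.59 dB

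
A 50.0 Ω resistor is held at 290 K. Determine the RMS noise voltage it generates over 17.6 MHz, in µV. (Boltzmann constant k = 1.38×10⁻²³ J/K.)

3.75 µV

V_n = √(4kTRB)
4kTRB = 4 × 1.38×10⁻²³ × 290 × 5.00×10¹ × 1.76×10⁷ = 1.41×10⁻¹¹ V²
V_n = √(1.41×10⁻¹¹) = 3.75×10⁻⁶ V = 3.75 µV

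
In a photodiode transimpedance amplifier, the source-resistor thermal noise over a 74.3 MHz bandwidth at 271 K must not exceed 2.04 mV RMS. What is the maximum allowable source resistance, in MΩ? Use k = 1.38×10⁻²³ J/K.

3.74 MΩ

Johnson–Nyquist: V_n = √(4kTRB) ⇒ R = V_n² / (4kTB)
4kTB = 4 × 1.38×10⁻²³ × 271 × 7.43×10⁷ = 1.11×10⁻¹²
R = (2.04×10⁻³)² / 1.11×10⁻¹² = 3.74×10⁶ Ω = 3.74 MΩ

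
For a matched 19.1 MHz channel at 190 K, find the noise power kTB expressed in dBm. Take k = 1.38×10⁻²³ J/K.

P_n = kTB = 1.38×10⁻²³ × 190 × 1.91×10⁷ = 5.01×10⁻¹⁴ W
In dBm: 10 log₁₀(5.01×10⁻¹⁴ / 10⁻³) = −103.0 dBm

−103.0 dBm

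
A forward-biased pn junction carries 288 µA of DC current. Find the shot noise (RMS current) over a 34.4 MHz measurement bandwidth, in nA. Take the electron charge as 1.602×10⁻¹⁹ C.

I_n = √(2qI·B)
2qI·B = 2 × 1.602×10⁻¹⁹ × 2.88×10⁻⁴ × 3.44×10⁷ = 3.17×10⁻¹⁵ A²
I_n = √(3.17×10⁻¹⁵) = 5.63×10⁻⁸ A = 56.3 nA

56.3 nA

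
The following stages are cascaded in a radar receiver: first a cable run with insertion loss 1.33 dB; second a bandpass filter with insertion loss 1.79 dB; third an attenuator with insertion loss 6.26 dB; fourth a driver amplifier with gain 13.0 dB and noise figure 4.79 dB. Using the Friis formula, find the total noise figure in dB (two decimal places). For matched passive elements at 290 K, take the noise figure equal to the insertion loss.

14.17 dB

Convert to linear (a loss of L dB is a gain of −L dB): F_i = 10^(NF_i/10), G_i = 10^(G_i,dB/10)
  Stage 1: F_1 = 10^(1.33/10) = 1.358, G_1 = 10^(−1.33/10) = 0.7362
  Stage 2: F_2 = 10^(1.79/10) = 1.510, G_2 = 10^(−1.79/10) = 0.6622
  Stage 3: F_3 = 10^(6.26/10) = 4.227, G_3 = 10^(−6.26/10) = 0.2366
  Stage 4: F_4 = 10^(4.79/10) = 3.013, G_4 = 10^(13.0/10) = 19.95
Friis cascade:
  F = 1.358 + (1.510 − 1)/0.7362 + (4.227 − 1)/0.4875 + (3.013 − 1)/0.1153 = 26.12
NF = 10 log₁₀(26.12) = 14.17 dB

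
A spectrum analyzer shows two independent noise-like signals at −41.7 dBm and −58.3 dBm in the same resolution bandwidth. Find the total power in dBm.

−41.6 dBm

Convert to linear, add, convert back:
P₁ = 6.76×10⁻⁸ W, P₂ = 1.48×10⁻⁹ W
P_tot = 6.91×10⁻⁸ W → 10 log₁₀(P_tot / 10⁻³) = −41.6 dBm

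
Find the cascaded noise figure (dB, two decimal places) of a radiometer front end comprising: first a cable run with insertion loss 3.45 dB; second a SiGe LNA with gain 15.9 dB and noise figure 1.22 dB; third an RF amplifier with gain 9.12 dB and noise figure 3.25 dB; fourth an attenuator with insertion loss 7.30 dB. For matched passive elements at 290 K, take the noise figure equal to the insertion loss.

4.81 dB

Convert to linear (a loss of L dB is a gain of −L dB): F_i = 10^(NF_i/10), G_i = 10^(G_i,dB/10)
  Stage 1: F_1 = 10^(3.45/10) = 2.213, G_1 = 10^(−3.45/10) = 0.4519
  Stage 2: F_2 = 10^(1.22/10) = 1.324, G_2 = 10^(15.9/10) = 38.90
  Stage 3: F_3 = 10^(3.25/10) = 2.113, G_3 = 10^(9.12/10) = 8.166
  Stage 4: F_4 = 10^(7.30/10) = 5.370, G_4 = 10^(−7.30/10) = 0.1862
Friis cascade:
  F = 2.213 + (1.324 − 1)/0.4519 + (2.113 − 1)/17.58 + (5.370 − 1)/143.5 = 3.025
NF = 10 log₁₀(3.025) = 4.81 dB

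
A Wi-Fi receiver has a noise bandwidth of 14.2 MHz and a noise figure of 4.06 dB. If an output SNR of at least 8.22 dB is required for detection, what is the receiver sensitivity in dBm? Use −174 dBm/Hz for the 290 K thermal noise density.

−90.2 dBm

Sensitivity = −174 + 10 log₁₀(B) + NF + SNR_min
= −174 + 71.52 + 4.06 + 8.22
= −90.20 dBm → −90.2 dBm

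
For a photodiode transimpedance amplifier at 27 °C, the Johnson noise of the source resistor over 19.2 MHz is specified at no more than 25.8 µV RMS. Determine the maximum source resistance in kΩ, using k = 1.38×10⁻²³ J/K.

T = 27 °C + 273.15 = 300.15 K
Johnson–Nyquist: V_n = √(4kTRB) ⇒ R = V_n² / (4kTB)
4kTB = 4 × 1.38×10⁻²³ × 300.15 × 1.92×10⁷ = 3.18×10⁻¹³
R = (2.58×10⁻⁵)² / 3.18×10⁻¹³ = 2.09×10³ Ω = 2.09 kΩ

2.09 kΩ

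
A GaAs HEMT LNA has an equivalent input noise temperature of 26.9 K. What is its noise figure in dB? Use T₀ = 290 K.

0.385 dB

F = 1 + T_e/T₀ = 1 + 26.9/290 = 1.09276
NF = 10 log₁₀(1.09276) = 0.385 dB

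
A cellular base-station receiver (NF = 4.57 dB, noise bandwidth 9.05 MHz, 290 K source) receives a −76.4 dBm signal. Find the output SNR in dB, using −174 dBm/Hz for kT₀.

23.5 dB

Noise floor: N = −174 + 10 log₁₀(B) + NF
10 log₁₀(9.05×10⁶) = 69.57 dB
N = −174 + 69.57 + 4.57 = −99.86 dBm
SNR = P_sig − N = −76.4 − (−99.86) = 23.46 dB → 23.5 dB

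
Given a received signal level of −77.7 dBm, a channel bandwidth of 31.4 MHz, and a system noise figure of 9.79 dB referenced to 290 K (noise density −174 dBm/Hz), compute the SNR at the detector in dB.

11.5 dB

Noise floor: N = −174 + 10 log₁₀(B) + NF
10 log₁₀(3.14×10⁷) = 74.97 dB
N = −174 + 74.97 + 9.79 = −89.24 dBm
SNR = P_sig − N = −77.7 − (−89.24) = 11.54 dB → 11.5 dB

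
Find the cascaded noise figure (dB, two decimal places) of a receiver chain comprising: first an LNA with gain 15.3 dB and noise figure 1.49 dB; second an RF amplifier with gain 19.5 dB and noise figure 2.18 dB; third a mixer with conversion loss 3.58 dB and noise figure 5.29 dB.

1.55 dB

Convert to linear (a loss of L dB is a gain of −L dB): F_i = 10^(NF_i/10), G_i = 10^(G_i,dB/10)
  Stage 1: F_1 = 10^(1.49/10) = 1.409, G_1 = 10^(15.3/10) = 33.88
  Stage 2: F_2 = 10^(2.18/10) = 1.652, G_2 = 10^(19.5/10) = 89.13
  Stage 3: F_3 = 10^(5.29/10) = 3.381, G_3 = 10^(−3.58/10) = 0.4385
Friis cascade:
  F = 1.409 + (1.652 − 1)/33.88 + (3.381 − 1)/3020 = 1.429
NF = 10 log₁₀(1.429) = 1.55 dB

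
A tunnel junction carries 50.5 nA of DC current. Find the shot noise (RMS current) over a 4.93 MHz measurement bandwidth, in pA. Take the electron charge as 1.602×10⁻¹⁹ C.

I_n = √(2qI·B)
2qI·B = 2 × 1.602×10⁻¹⁹ × 5.05×10⁻⁸ × 4.93×10⁶ = 7.98×10⁻²⁰ A²
I_n = √(7.98×10⁻²⁰) = 2.82×10⁻¹⁰ A = 282 pA

282 pA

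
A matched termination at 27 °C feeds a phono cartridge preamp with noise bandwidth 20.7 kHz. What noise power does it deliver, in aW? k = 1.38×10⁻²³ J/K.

T = 27 °C + 273.15 = 300.15 K
P_n = kTB = 1.38×10⁻²³ × 300.15 × 2.07×10⁴ = 8.57×10⁻¹⁷ W = 85.7 aW

85.7 aW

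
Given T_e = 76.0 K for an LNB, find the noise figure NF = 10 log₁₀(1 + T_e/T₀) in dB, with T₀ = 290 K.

1.01 dB

F = 1 + T_e/T₀ = 1 + 76.0/290 = 1.26207
NF = 10 log₁₀(1.26207) = 1.01 dB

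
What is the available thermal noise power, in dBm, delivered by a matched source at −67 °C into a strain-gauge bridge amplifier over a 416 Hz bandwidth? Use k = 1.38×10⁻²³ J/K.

T = −67 °C + 273.15 = 206.15 K
P_n = kTB = 1.38×10⁻²³ × 206.15 × 4.16×10² = 1.18×10⁻¹⁸ W
In dBm: 10 log₁₀(1.18×10⁻¹⁸ / 10⁻³) = −149.3 dBm

−149.3 dBm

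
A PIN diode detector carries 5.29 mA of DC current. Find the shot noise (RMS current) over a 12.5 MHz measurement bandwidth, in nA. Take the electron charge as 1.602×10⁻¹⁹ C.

146 nA

I_n = √(2qI·B)
2qI·B = 2 × 1.602×10⁻¹⁹ × 5.29×10⁻³ × 1.25×10⁷ = 2.12×10⁻¹⁴ A²
I_n = √(2.12×10⁻¹⁴) = 1.46×10⁻⁷ A = 146 nA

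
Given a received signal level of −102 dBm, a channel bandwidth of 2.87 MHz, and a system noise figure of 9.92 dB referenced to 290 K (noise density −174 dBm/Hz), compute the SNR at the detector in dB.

−2.5 dB

Noise floor: N = −174 + 10 log₁₀(B) + NF
10 log₁₀(2.87×10⁶) = 64.58 dB
N = −174 + 64.58 + 9.92 = −99.50 dBm
SNR = P_sig − N = −102 − (−99.50) = −2.50 dB → −2.5 dB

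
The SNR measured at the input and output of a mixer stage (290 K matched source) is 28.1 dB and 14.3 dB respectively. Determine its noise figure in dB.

13.8 dB

NF (dB) = SNR_in(dB) − SNR_out(dB) when the source is at T₀
NF = 28.1 − 14.3 = 13.8 dB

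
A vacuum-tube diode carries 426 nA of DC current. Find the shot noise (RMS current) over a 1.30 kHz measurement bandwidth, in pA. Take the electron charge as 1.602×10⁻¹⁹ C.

I_n = √(2qI·B)
2qI·B = 2 × 1.602×10⁻¹⁹ × 4.26×10⁻⁷ × 1.30×10³ = 1.77×10⁻²² A²
I_n = √(1.77×10⁻²²) = 1.33×10⁻¹¹ A = 13.3 pA

13.3 pA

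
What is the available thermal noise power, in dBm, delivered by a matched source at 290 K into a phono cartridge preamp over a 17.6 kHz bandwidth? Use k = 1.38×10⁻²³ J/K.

P_n = kTB = 1.38×10⁻²³ × 290 × 1.76×10⁴ = 7.04×10⁻¹⁷ W
In dBm: 10 log₁₀(7.04×10⁻¹⁷ / 10⁻³) = −131.5 dBm

−131.5 dBm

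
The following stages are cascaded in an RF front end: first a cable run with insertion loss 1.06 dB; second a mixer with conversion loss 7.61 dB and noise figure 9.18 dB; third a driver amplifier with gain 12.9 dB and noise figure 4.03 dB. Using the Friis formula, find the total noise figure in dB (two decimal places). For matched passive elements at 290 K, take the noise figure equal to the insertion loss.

13.39 dB

Convert to linear (a loss of L dB is a gain of −L dB): F_i = 10^(NF_i/10), G_i = 10^(G_i,dB/10)
  Stage 1: F_1 = 10^(1.06/10) = 1.276, G_1 = 10^(−1.06/10) = 0.7834
  Stage 2: F_2 = 10^(9.18/10) = 8.279, G_2 = 10^(−7.61/10) = 0.1734
  Stage 3: F_3 = 10^(4.03/10) = 2.529, G_3 = 10^(12.9/10) = 19.50
Friis cascade:
  F = 1.276 + (8.279 − 1)/0.7834 + (2.529 − 1)/0.1358 = 21.83
NF = 10 log₁₀(21.83) = 13.39 dB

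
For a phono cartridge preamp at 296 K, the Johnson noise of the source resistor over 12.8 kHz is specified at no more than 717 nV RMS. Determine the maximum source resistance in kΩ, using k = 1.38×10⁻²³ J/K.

Johnson–Nyquist: V_n = √(4kTRB) ⇒ R = V_n² / (4kTB)
4kTB = 4 × 1.38×10⁻²³ × 296 × 1.28×10⁴ = 2.09×10⁻¹⁶
R = (7.17×10⁻⁷)² / 2.09×10⁻¹⁶ = 2.46×10³ Ω = 2.46 kΩ

2.46 kΩ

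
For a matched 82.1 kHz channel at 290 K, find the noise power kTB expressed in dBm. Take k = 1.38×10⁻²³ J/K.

−124.8 dBm

P_n = kTB = 1.38×10⁻²³ × 290 × 8.21×10⁴ = 3.29×10⁻¹⁶ W
In dBm: 10 log₁₀(3.29×10⁻¹⁶ / 10⁻³) = −124.8 dBm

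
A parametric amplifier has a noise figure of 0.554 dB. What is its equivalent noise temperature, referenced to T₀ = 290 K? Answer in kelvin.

39.5 K

F = 10^(0.554/10) = 1.13606
T_e = (F − 1)·T₀ = (1.13606 − 1) × 290 = 39.5 K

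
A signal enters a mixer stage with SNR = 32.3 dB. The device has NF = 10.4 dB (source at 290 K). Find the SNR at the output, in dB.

21.9 dB

By definition F = SNR_in/SNR_out, so in dB: SNR_out = SNR_in − NF
SNR_out = 32.3 − 10.4 = 21.9 dB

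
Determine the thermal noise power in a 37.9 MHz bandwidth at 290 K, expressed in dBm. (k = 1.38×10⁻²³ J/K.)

−98.2 dBm

P_n = kTB = 1.38×10⁻²³ × 290 × 3.79×10⁷ = 1.52×10⁻¹³ W
In dBm: 10 log₁₀(1.52×10⁻¹³ / 10⁻³) = −98.2 dBm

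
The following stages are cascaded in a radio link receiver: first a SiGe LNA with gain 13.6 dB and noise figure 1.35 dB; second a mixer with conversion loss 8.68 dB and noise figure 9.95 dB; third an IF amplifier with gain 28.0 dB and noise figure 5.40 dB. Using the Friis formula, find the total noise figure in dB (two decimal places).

Convert to linear (a loss of L dB is a gain of −L dB): F_i = 10^(NF_i/10), G_i = 10^(G_i,dB/10)
  Stage 1: F_1 = 10^(1.35/10) = 1.365, G_1 = 10^(13.6/10) = 22.91
  Stage 2: F_2 = 10^(9.95/10) = 9.886, G_2 = 10^(−8.68/10) = 0.1355
  Stage 3: F_3 = 10^(5.40/10) = 3.467, G_3 = 10^(28.0/10) = 631.0
Friis cascade:
  F = 1.365 + (9.886 − 1)/22.91 + (3.467 − 1)/3.105 = 2.547
NF = 10 log₁₀(2.547) = 4.06 dB

4.06 dB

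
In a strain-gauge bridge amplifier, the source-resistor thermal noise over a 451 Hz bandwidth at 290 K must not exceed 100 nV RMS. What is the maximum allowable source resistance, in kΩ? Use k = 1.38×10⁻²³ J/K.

Johnson–Nyquist: V_n = √(4kTRB) ⇒ R = V_n² / (4kTB)
4kTB = 4 × 1.38×10⁻²³ × 290 × 4.51×10² = 7.22×10⁻¹⁸
R = (1.00×10⁻⁷)² / 7.22×10⁻¹⁸ = 1.39×10³ Ω = 1.39 kΩ

1.39 kΩ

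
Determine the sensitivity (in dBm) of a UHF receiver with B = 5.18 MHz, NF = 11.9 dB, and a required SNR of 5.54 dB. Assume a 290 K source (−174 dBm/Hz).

Sensitivity = −174 + 10 log₁₀(B) + NF + SNR_min
= −174 + 67.14 + 11.9 + 5.54
= −89.42 dBm → −89.4 dBm

−89.4 dBm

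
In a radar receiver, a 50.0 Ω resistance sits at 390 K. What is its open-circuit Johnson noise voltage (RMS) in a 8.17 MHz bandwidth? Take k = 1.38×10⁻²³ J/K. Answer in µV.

V_n = √(4kTRB)
4kTRB = 4 × 1.38×10⁻²³ × 390 × 5.00×10¹ × 8.17×10⁶ = 8.79×10⁻¹² V²
V_n = √(8.79×10⁻¹²) = 2.97×10⁻⁶ V = 2.97 µV

2.97 µV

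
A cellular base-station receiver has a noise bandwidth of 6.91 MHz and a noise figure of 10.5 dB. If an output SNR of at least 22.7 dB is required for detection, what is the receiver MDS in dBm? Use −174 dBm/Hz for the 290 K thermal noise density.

−72.4 dBm

Sensitivity = −174 + 10 log₁₀(B) + NF + SNR_min
= −174 + 68.39 + 10.5 + 22.7
= −72.41 dBm → −72.4 dBm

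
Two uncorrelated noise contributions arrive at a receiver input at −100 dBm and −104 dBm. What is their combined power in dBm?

Convert to linear, add, convert back:
P₁ = 1.00×10⁻¹³ W, P₂ = 3.98×10⁻¹⁴ W
P_tot = 1.40×10⁻¹³ W → 10 log₁₀(P_tot / 10⁻³) = −98.5 dBm

−98.5 dBm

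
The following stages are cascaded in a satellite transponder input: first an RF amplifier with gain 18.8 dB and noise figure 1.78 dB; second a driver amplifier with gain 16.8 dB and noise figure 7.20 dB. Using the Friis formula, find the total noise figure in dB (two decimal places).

1.94 dB

Convert to linear (a loss of L dB is a gain of −L dB): F_i = 10^(NF_i/10), G_i = 10^(G_i,dB/10)
  Stage 1: F_1 = 10^(1.78/10) = 1.507, G_1 = 10^(18.8/10) = 75.86
  Stage 2: F_2 = 10^(7.20/10) = 5.248, G_2 = 10^(16.8/10) = 47.86
Friis cascade:
  F = 1.507 + (5.248 − 1)/75.86 = 1.563
NF = 10 log₁₀(1.563) = 1.94 dB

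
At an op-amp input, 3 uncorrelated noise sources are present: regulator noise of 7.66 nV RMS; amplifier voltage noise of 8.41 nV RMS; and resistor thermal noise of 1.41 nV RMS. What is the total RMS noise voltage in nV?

Uncorrelated sources add in power (mean-square): V_tot = √(ΣV_i²)
V_tot = √[(7.66×10⁻⁹)² + (8.41×10⁻⁹)² + (1.41×10⁻⁹)²] = 1.15×10⁻⁸ V = 11.5 nV

11.5 nV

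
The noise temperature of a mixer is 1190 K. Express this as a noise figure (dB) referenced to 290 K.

7.08 dB

F = 1 + T_e/T₀ = 1 + 1190/290 = 5.10345
NF = 10 log₁₀(5.10345) = 7.08 dB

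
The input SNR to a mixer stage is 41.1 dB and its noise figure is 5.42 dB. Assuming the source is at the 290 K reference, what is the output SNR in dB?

35.68 dB

By definition F = SNR_in/SNR_out, so in dB: SNR_out = SNR_in − NF
SNR_out = 41.1 − 5.42 = 35.68 dB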